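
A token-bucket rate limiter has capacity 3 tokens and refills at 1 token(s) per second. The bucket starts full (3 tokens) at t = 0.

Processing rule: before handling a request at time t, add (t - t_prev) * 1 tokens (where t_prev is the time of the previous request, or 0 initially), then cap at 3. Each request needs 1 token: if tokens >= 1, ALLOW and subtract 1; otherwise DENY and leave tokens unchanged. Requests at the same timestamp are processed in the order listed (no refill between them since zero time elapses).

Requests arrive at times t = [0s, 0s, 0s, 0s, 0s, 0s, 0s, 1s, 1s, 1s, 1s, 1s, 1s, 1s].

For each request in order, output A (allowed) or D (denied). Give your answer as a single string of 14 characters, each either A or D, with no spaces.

Simulating step by step:
  req#1 t=0s: ALLOW
  req#2 t=0s: ALLOW
  req#3 t=0s: ALLOW
  req#4 t=0s: DENY
  req#5 t=0s: DENY
  req#6 t=0s: DENY
  req#7 t=0s: DENY
  req#8 t=1s: ALLOW
  req#9 t=1s: DENY
  req#10 t=1s: DENY
  req#11 t=1s: DENY
  req#12 t=1s: DENY
  req#13 t=1s: DENY
  req#14 t=1s: DENY

Answer: AAADDDDADDDDDD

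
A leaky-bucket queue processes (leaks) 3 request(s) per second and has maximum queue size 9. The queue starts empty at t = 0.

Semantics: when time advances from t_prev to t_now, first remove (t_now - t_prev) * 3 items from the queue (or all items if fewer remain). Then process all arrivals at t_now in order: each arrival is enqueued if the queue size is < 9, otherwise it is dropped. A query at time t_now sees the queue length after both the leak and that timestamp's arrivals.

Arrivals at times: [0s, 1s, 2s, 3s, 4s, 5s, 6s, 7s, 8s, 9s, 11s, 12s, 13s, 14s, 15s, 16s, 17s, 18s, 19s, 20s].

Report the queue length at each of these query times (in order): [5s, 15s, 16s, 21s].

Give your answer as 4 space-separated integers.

Answer: 1 1 1 0

Derivation:
Queue lengths at query times:
  query t=5s: backlog = 1
  query t=15s: backlog = 1
  query t=16s: backlog = 1
  query t=21s: backlog = 0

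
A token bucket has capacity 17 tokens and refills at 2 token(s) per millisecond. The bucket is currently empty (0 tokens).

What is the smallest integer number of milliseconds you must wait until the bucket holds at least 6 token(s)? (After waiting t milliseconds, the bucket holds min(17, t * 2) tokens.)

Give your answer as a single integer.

Need t * 2 >= 6, so t >= 6/2.
Smallest integer t = ceil(6/2) = 3.

Answer: 3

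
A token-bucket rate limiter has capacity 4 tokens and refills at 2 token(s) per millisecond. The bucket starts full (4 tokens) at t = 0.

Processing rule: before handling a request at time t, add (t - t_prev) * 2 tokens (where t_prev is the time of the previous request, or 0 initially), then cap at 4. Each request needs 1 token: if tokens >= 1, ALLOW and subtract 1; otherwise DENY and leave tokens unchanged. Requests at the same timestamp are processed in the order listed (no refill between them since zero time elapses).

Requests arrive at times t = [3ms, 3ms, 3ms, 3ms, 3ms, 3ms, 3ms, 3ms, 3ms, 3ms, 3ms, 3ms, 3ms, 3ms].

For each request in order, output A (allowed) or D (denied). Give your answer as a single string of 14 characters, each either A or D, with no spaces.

Answer: AAAADDDDDDDDDD

Derivation:
Simulating step by step:
  req#1 t=3ms: ALLOW
  req#2 t=3ms: ALLOW
  req#3 t=3ms: ALLOW
  req#4 t=3ms: ALLOW
  req#5 t=3ms: DENY
  req#6 t=3ms: DENY
  req#7 t=3ms: DENY
  req#8 t=3ms: DENY
  req#9 t=3ms: DENY
  req#10 t=3ms: DENY
  req#11 t=3ms: DENY
  req#12 t=3ms: DENY
  req#13 t=3ms: DENY
  req#14 t=3ms: DENY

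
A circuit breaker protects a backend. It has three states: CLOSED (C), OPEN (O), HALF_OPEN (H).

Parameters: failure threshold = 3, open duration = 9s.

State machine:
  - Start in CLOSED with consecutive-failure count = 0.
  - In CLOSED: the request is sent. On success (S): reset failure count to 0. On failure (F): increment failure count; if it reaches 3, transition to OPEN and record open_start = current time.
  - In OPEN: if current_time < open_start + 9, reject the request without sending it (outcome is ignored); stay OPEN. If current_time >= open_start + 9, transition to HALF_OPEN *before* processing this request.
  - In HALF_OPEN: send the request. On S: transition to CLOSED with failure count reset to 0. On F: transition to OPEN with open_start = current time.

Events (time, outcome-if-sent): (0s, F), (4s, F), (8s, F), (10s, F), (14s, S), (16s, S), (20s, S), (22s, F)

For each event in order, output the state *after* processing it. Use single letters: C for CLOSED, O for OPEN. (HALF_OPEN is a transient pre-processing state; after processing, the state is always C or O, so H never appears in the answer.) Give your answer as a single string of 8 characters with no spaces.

State after each event:
  event#1 t=0s outcome=F: state=CLOSED
  event#2 t=4s outcome=F: state=CLOSED
  event#3 t=8s outcome=F: state=OPEN
  event#4 t=10s outcome=F: state=OPEN
  event#5 t=14s outcome=S: state=OPEN
  event#6 t=16s outcome=S: state=OPEN
  event#7 t=20s outcome=S: state=CLOSED
  event#8 t=22s outcome=F: state=CLOSED

Answer: CCOOOOCC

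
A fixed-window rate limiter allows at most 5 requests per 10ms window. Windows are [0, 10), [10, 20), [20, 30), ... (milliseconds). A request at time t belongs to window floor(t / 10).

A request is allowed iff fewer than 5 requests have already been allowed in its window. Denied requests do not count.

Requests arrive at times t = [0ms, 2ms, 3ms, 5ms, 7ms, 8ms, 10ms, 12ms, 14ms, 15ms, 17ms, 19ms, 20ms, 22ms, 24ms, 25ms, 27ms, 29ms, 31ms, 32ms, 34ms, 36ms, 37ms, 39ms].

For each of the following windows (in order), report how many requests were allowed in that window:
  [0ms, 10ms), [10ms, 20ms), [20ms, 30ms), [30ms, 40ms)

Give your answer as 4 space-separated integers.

Answer: 5 5 5 5

Derivation:
Processing requests:
  req#1 t=0ms (window 0): ALLOW
  req#2 t=2ms (window 0): ALLOW
  req#3 t=3ms (window 0): ALLOW
  req#4 t=5ms (window 0): ALLOW
  req#5 t=7ms (window 0): ALLOW
  req#6 t=8ms (window 0): DENY
  req#7 t=10ms (window 1): ALLOW
  req#8 t=12ms (window 1): ALLOW
  req#9 t=14ms (window 1): ALLOW
  req#10 t=15ms (window 1): ALLOW
  req#11 t=17ms (window 1): ALLOW
  req#12 t=19ms (window 1): DENY
  req#13 t=20ms (window 2): ALLOW
  req#14 t=22ms (window 2): ALLOW
  req#15 t=24ms (window 2): ALLOW
  req#16 t=25ms (window 2): ALLOW
  req#17 t=27ms (window 2): ALLOW
  req#18 t=29ms (window 2): DENY
  req#19 t=31ms (window 3): ALLOW
  req#20 t=32ms (window 3): ALLOW
  req#21 t=34ms (window 3): ALLOW
  req#22 t=36ms (window 3): ALLOW
  req#23 t=37ms (window 3): ALLOW
  req#24 t=39ms (window 3): DENY

Allowed counts by window: 5 5 5 5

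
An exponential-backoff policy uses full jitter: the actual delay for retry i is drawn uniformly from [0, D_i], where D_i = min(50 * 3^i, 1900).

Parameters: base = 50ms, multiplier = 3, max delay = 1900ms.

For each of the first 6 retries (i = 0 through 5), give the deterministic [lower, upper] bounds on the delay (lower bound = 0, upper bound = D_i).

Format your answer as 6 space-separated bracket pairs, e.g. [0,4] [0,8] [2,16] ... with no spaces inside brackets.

Computing bounds per retry:
  i=0: D_i=min(50*3^0,1900)=50, bounds=[0,50]
  i=1: D_i=min(50*3^1,1900)=150, bounds=[0,150]
  i=2: D_i=min(50*3^2,1900)=450, bounds=[0,450]
  i=3: D_i=min(50*3^3,1900)=1350, bounds=[0,1350]
  i=4: D_i=min(50*3^4,1900)=1900, bounds=[0,1900]
  i=5: D_i=min(50*3^5,1900)=1900, bounds=[0,1900]

Answer: [0,50] [0,150] [0,450] [0,1350] [0,1900] [0,1900]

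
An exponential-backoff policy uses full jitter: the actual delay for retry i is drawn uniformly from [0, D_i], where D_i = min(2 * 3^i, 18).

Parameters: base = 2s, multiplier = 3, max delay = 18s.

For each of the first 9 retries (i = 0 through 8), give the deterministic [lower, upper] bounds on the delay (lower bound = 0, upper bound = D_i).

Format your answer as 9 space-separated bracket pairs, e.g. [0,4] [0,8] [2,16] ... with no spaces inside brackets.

Answer: [0,2] [0,6] [0,18] [0,18] [0,18] [0,18] [0,18] [0,18] [0,18]

Derivation:
Computing bounds per retry:
  i=0: D_i=min(2*3^0,18)=2, bounds=[0,2]
  i=1: D_i=min(2*3^1,18)=6, bounds=[0,6]
  i=2: D_i=min(2*3^2,18)=18, bounds=[0,18]
  i=3: D_i=min(2*3^3,18)=18, bounds=[0,18]
  i=4: D_i=min(2*3^4,18)=18, bounds=[0,18]
  i=5: D_i=min(2*3^5,18)=18, bounds=[0,18]
  i=6: D_i=min(2*3^6,18)=18, bounds=[0,18]
  i=7: D_i=min(2*3^7,18)=18, bounds=[0,18]
  i=8: D_i=min(2*3^8,18)=18, bounds=[0,18]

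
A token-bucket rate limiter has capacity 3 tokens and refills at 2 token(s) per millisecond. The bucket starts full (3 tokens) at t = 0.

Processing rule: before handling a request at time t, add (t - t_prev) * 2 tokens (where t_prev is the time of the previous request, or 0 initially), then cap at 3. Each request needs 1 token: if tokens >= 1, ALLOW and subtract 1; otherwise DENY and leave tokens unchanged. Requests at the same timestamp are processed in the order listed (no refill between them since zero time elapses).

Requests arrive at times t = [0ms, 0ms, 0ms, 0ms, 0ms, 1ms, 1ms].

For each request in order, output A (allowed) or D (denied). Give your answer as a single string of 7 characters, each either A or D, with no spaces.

Simulating step by step:
  req#1 t=0ms: ALLOW
  req#2 t=0ms: ALLOW
  req#3 t=0ms: ALLOW
  req#4 t=0ms: DENY
  req#5 t=0ms: DENY
  req#6 t=1ms: ALLOW
  req#7 t=1ms: ALLOW

Answer: AAADDAA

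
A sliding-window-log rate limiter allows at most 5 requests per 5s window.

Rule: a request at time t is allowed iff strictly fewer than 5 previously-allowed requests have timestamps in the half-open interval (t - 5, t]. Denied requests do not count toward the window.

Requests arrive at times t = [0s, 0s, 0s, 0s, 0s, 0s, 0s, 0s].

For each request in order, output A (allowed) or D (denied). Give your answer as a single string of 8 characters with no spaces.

Tracking allowed requests in the window:
  req#1 t=0s: ALLOW
  req#2 t=0s: ALLOW
  req#3 t=0s: ALLOW
  req#4 t=0s: ALLOW
  req#5 t=0s: ALLOW
  req#6 t=0s: DENY
  req#7 t=0s: DENY
  req#8 t=0s: DENY

Answer: AAAAADDD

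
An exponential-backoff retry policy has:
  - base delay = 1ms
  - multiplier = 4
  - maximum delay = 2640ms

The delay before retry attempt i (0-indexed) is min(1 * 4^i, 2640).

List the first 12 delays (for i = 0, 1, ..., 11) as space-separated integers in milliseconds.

Computing each delay:
  i=0: min(1*4^0, 2640) = 1
  i=1: min(1*4^1, 2640) = 4
  i=2: min(1*4^2, 2640) = 16
  i=3: min(1*4^3, 2640) = 64
  i=4: min(1*4^4, 2640) = 256
  i=5: min(1*4^5, 2640) = 1024
  i=6: min(1*4^6, 2640) = 2640
  i=7: min(1*4^7, 2640) = 2640
  i=8: min(1*4^8, 2640) = 2640
  i=9: min(1*4^9, 2640) = 2640
  i=10: min(1*4^10, 2640) = 2640
  i=11: min(1*4^11, 2640) = 2640

Answer: 1 4 16 64 256 1024 2640 2640 2640 2640 2640 2640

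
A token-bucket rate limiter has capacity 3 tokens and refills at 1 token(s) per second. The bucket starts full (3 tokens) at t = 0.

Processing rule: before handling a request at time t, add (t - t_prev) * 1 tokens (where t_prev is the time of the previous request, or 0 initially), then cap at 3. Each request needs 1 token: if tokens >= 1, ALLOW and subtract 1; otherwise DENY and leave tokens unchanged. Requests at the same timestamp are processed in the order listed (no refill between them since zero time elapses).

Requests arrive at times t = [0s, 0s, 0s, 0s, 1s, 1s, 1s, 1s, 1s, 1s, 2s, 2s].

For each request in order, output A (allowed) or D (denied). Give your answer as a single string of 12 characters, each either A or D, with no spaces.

Simulating step by step:
  req#1 t=0s: ALLOW
  req#2 t=0s: ALLOW
  req#3 t=0s: ALLOW
  req#4 t=0s: DENY
  req#5 t=1s: ALLOW
  req#6 t=1s: DENY
  req#7 t=1s: DENY
  req#8 t=1s: DENY
  req#9 t=1s: DENY
  req#10 t=1s: DENY
  req#11 t=2s: ALLOW
  req#12 t=2s: DENY

Answer: AAADADDDDDAD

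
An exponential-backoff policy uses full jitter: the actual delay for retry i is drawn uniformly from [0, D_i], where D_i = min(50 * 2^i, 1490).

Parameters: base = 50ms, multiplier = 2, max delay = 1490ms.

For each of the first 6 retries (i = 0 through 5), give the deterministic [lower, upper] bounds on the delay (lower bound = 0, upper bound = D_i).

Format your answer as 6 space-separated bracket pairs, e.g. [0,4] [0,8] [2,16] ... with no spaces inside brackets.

Answer: [0,50] [0,100] [0,200] [0,400] [0,800] [0,1490]

Derivation:
Computing bounds per retry:
  i=0: D_i=min(50*2^0,1490)=50, bounds=[0,50]
  i=1: D_i=min(50*2^1,1490)=100, bounds=[0,100]
  i=2: D_i=min(50*2^2,1490)=200, bounds=[0,200]
  i=3: D_i=min(50*2^3,1490)=400, bounds=[0,400]
  i=4: D_i=min(50*2^4,1490)=800, bounds=[0,800]
  i=5: D_i=min(50*2^5,1490)=1490, bounds=[0,1490]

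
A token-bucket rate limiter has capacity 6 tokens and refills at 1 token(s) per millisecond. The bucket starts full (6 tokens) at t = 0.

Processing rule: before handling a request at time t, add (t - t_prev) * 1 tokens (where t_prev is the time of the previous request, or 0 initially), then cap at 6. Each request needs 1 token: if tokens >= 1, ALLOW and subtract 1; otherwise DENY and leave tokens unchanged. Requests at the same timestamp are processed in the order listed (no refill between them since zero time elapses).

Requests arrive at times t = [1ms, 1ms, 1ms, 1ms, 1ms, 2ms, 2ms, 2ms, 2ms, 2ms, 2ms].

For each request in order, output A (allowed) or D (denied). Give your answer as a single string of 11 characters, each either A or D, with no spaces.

Answer: AAAAAAADDDD

Derivation:
Simulating step by step:
  req#1 t=1ms: ALLOW
  req#2 t=1ms: ALLOW
  req#3 t=1ms: ALLOW
  req#4 t=1ms: ALLOW
  req#5 t=1ms: ALLOW
  req#6 t=2ms: ALLOW
  req#7 t=2ms: ALLOW
  req#8 t=2ms: DENY
  req#9 t=2ms: DENY
  req#10 t=2ms: DENY
  req#11 t=2ms: DENY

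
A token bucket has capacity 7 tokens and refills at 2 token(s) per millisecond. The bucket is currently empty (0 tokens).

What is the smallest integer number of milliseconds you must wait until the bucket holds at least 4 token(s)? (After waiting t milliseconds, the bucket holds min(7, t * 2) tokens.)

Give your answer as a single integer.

Answer: 2

Derivation:
Need t * 2 >= 4, so t >= 4/2.
Smallest integer t = ceil(4/2) = 2.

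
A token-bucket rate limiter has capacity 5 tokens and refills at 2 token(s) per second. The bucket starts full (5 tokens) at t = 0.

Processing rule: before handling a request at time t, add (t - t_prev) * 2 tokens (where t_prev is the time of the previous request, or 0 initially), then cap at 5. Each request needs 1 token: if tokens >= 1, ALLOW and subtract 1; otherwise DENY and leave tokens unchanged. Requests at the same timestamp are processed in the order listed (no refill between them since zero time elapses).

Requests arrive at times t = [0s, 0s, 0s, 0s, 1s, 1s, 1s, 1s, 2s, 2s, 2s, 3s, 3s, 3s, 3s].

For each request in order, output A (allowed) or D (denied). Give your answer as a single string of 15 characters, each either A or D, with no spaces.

Answer: AAAAAAADAADAADD

Derivation:
Simulating step by step:
  req#1 t=0s: ALLOW
  req#2 t=0s: ALLOW
  req#3 t=0s: ALLOW
  req#4 t=0s: ALLOW
  req#5 t=1s: ALLOW
  req#6 t=1s: ALLOW
  req#7 t=1s: ALLOW
  req#8 t=1s: DENY
  req#9 t=2s: ALLOW
  req#10 t=2s: ALLOW
  req#11 t=2s: DENY
  req#12 t=3s: ALLOW
  req#13 t=3s: ALLOW
  req#14 t=3s: DENY
  req#15 t=3s: DENY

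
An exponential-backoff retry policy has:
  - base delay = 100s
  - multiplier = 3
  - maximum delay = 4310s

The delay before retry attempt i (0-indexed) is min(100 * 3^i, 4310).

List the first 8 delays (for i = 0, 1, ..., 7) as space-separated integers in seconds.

Answer: 100 300 900 2700 4310 4310 4310 4310

Derivation:
Computing each delay:
  i=0: min(100*3^0, 4310) = 100
  i=1: min(100*3^1, 4310) = 300
  i=2: min(100*3^2, 4310) = 900
  i=3: min(100*3^3, 4310) = 2700
  i=4: min(100*3^4, 4310) = 4310
  i=5: min(100*3^5, 4310) = 4310
  i=6: min(100*3^6, 4310) = 4310
  i=7: min(100*3^7, 4310) = 4310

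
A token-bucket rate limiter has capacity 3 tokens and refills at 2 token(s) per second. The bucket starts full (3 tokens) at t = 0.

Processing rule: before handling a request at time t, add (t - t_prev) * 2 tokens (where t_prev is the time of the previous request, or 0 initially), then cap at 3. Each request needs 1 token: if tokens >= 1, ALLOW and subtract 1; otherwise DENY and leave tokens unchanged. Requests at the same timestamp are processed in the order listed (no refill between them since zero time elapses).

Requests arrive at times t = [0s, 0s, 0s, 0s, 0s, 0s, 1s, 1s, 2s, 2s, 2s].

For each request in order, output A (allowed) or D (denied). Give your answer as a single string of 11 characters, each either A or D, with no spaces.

Simulating step by step:
  req#1 t=0s: ALLOW
  req#2 t=0s: ALLOW
  req#3 t=0s: ALLOW
  req#4 t=0s: DENY
  req#5 t=0s: DENY
  req#6 t=0s: DENY
  req#7 t=1s: ALLOW
  req#8 t=1s: ALLOW
  req#9 t=2s: ALLOW
  req#10 t=2s: ALLOW
  req#11 t=2s: DENY

Answer: AAADDDAAAAD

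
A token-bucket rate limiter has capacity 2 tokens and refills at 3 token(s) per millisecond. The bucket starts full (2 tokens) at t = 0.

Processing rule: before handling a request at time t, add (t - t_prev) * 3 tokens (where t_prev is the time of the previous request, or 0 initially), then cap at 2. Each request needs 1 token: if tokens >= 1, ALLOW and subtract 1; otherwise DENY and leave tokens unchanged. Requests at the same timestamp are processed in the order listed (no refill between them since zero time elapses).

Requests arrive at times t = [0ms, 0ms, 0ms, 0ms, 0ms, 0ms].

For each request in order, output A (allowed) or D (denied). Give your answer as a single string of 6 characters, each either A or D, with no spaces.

Answer: AADDDD

Derivation:
Simulating step by step:
  req#1 t=0ms: ALLOW
  req#2 t=0ms: ALLOW
  req#3 t=0ms: DENY
  req#4 t=0ms: DENY
  req#5 t=0ms: DENY
  req#6 t=0ms: DENY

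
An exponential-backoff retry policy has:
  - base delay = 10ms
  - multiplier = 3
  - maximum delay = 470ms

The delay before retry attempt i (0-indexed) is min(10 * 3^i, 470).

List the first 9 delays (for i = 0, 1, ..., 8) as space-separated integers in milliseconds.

Computing each delay:
  i=0: min(10*3^0, 470) = 10
  i=1: min(10*3^1, 470) = 30
  i=2: min(10*3^2, 470) = 90
  i=3: min(10*3^3, 470) = 270
  i=4: min(10*3^4, 470) = 470
  i=5: min(10*3^5, 470) = 470
  i=6: min(10*3^6, 470) = 470
  i=7: min(10*3^7, 470) = 470
  i=8: min(10*3^8, 470) = 470

Answer: 10 30 90 270 470 470 470 470 470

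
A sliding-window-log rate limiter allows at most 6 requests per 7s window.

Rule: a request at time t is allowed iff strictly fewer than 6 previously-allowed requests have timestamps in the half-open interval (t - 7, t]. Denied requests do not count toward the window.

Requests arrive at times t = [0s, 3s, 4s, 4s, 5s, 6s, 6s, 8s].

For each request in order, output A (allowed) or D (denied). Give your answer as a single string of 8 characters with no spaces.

Answer: AAAAAADA

Derivation:
Tracking allowed requests in the window:
  req#1 t=0s: ALLOW
  req#2 t=3s: ALLOW
  req#3 t=4s: ALLOW
  req#4 t=4s: ALLOW
  req#5 t=5s: ALLOW
  req#6 t=6s: ALLOW
  req#7 t=6s: DENY
  req#8 t=8s: ALLOW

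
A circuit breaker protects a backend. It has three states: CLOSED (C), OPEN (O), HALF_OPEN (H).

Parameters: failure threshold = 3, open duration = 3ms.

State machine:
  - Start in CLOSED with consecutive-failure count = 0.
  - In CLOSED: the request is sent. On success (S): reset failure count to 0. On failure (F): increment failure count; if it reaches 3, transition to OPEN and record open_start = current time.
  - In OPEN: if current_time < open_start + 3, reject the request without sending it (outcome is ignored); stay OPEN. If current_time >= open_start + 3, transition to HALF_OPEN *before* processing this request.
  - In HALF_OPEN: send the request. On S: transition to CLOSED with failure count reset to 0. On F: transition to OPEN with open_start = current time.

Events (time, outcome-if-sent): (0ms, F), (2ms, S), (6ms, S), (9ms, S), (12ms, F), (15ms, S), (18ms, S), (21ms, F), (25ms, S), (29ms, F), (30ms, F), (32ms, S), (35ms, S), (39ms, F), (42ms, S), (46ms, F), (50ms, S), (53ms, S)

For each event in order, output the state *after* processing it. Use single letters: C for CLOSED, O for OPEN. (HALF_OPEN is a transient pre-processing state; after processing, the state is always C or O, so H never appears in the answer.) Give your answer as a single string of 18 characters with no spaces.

State after each event:
  event#1 t=0ms outcome=F: state=CLOSED
  event#2 t=2ms outcome=S: state=CLOSED
  event#3 t=6ms outcome=S: state=CLOSED
  event#4 t=9ms outcome=S: state=CLOSED
  event#5 t=12ms outcome=F: state=CLOSED
  event#6 t=15ms outcome=S: state=CLOSED
  event#7 t=18ms outcome=S: state=CLOSED
  event#8 t=21ms outcome=F: state=CLOSED
  event#9 t=25ms outcome=S: state=CLOSED
  event#10 t=29ms outcome=F: state=CLOSED
  event#11 t=30ms outcome=F: state=CLOSED
  event#12 t=32ms outcome=S: state=CLOSED
  event#13 t=35ms outcome=S: state=CLOSED
  event#14 t=39ms outcome=F: state=CLOSED
  event#15 t=42ms outcome=S: state=CLOSED
  event#16 t=46ms outcome=F: state=CLOSED
  event#17 t=50ms outcome=S: state=CLOSED
  event#18 t=53ms outcome=S: state=CLOSED

Answer: CCCCCCCCCCCCCCCCCC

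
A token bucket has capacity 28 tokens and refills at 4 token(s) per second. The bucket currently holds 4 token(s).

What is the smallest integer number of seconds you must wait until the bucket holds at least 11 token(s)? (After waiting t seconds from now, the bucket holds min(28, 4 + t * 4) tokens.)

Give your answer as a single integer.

Answer: 2

Derivation:
Need 4 + t * 4 >= 11, so t >= 7/4.
Smallest integer t = ceil(7/4) = 2.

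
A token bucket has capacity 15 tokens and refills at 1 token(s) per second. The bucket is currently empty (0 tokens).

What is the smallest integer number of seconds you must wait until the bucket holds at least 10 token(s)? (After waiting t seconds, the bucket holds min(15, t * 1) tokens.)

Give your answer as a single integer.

Need t * 1 >= 10, so t >= 10/1.
Smallest integer t = ceil(10/1) = 10.

Answer: 10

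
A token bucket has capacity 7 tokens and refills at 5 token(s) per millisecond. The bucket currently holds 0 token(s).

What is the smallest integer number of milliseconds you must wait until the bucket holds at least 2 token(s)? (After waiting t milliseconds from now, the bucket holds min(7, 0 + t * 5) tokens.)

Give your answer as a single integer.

Need 0 + t * 5 >= 2, so t >= 2/5.
Smallest integer t = ceil(2/5) = 1.

Answer: 1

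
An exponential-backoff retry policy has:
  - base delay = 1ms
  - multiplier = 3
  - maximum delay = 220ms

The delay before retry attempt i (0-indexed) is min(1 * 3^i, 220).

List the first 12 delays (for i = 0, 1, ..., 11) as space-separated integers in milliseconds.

Computing each delay:
  i=0: min(1*3^0, 220) = 1
  i=1: min(1*3^1, 220) = 3
  i=2: min(1*3^2, 220) = 9
  i=3: min(1*3^3, 220) = 27
  i=4: min(1*3^4, 220) = 81
  i=5: min(1*3^5, 220) = 220
  i=6: min(1*3^6, 220) = 220
  i=7: min(1*3^7, 220) = 220
  i=8: min(1*3^8, 220) = 220
  i=9: min(1*3^9, 220) = 220
  i=10: min(1*3^10, 220) = 220
  i=11: min(1*3^11, 220) = 220

Answer: 1 3 9 27 81 220 220 220 220 220 220 220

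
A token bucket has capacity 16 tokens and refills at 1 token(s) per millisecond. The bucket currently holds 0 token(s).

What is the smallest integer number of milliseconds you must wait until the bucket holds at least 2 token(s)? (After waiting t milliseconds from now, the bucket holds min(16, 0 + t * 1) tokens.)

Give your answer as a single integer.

Need 0 + t * 1 >= 2, so t >= 2/1.
Smallest integer t = ceil(2/1) = 2.

Answer: 2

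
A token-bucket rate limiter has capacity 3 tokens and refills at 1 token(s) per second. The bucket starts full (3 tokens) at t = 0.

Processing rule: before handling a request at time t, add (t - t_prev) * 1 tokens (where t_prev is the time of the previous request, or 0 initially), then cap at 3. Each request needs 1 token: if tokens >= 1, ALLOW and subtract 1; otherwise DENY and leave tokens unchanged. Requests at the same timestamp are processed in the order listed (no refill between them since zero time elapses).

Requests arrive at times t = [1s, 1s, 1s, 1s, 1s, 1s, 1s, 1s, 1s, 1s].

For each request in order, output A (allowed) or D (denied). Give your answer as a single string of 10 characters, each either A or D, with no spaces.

Answer: AAADDDDDDD

Derivation:
Simulating step by step:
  req#1 t=1s: ALLOW
  req#2 t=1s: ALLOW
  req#3 t=1s: ALLOW
  req#4 t=1s: DENY
  req#5 t=1s: DENY
  req#6 t=1s: DENY
  req#7 t=1s: DENY
  req#8 t=1s: DENY
  req#9 t=1s: DENY
  req#10 t=1s: DENY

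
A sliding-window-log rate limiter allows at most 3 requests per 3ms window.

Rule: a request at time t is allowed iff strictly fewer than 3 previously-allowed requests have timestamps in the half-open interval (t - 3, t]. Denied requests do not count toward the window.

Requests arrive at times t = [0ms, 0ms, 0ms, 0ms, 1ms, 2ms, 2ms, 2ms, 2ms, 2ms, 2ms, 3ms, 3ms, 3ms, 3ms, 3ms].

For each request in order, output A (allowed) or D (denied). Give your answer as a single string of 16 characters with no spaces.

Tracking allowed requests in the window:
  req#1 t=0ms: ALLOW
  req#2 t=0ms: ALLOW
  req#3 t=0ms: ALLOW
  req#4 t=0ms: DENY
  req#5 t=1ms: DENY
  req#6 t=2ms: DENY
  req#7 t=2ms: DENY
  req#8 t=2ms: DENY
  req#9 t=2ms: DENY
  req#10 t=2ms: DENY
  req#11 t=2ms: DENY
  req#12 t=3ms: ALLOW
  req#13 t=3ms: ALLOW
  req#14 t=3ms: ALLOW
  req#15 t=3ms: DENY
  req#16 t=3ms: DENY

Answer: AAADDDDDDDDAAADD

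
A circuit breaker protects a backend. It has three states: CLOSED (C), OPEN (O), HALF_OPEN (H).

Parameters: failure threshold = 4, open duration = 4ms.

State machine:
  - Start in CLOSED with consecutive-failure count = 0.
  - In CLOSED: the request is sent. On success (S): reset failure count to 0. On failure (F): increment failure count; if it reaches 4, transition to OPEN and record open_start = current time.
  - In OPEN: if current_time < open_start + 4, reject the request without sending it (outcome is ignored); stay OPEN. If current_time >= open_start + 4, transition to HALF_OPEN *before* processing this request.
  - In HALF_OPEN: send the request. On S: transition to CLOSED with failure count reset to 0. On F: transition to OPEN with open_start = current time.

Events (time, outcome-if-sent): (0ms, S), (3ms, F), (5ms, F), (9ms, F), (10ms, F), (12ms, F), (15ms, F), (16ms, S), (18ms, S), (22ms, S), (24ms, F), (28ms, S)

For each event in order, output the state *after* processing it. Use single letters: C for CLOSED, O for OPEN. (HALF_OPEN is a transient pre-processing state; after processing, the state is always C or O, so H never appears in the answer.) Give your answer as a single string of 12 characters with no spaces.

Answer: CCCCOOOOOCCC

Derivation:
State after each event:
  event#1 t=0ms outcome=S: state=CLOSED
  event#2 t=3ms outcome=F: state=CLOSED
  event#3 t=5ms outcome=F: state=CLOSED
  event#4 t=9ms outcome=F: state=CLOSED
  event#5 t=10ms outcome=F: state=OPEN
  event#6 t=12ms outcome=F: state=OPEN
  event#7 t=15ms outcome=F: state=OPEN
  event#8 t=16ms outcome=S: state=OPEN
  event#9 t=18ms outcome=S: state=OPEN
  event#10 t=22ms outcome=S: state=CLOSED
  event#11 t=24ms outcome=F: state=CLOSED
  event#12 t=28ms outcome=S: state=CLOSED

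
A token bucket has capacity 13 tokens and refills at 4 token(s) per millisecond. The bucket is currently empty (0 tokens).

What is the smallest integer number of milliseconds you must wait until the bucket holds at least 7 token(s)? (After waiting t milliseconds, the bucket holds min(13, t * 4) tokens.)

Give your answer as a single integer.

Need t * 4 >= 7, so t >= 7/4.
Smallest integer t = ceil(7/4) = 2.

Answer: 2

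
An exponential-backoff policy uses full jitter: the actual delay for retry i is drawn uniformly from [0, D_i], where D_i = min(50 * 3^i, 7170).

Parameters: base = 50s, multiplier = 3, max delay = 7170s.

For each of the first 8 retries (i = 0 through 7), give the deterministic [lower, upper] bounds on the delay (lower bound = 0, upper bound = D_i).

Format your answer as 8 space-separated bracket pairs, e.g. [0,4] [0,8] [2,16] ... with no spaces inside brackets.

Answer: [0,50] [0,150] [0,450] [0,1350] [0,4050] [0,7170] [0,7170] [0,7170]

Derivation:
Computing bounds per retry:
  i=0: D_i=min(50*3^0,7170)=50, bounds=[0,50]
  i=1: D_i=min(50*3^1,7170)=150, bounds=[0,150]
  i=2: D_i=min(50*3^2,7170)=450, bounds=[0,450]
  i=3: D_i=min(50*3^3,7170)=1350, bounds=[0,1350]
  i=4: D_i=min(50*3^4,7170)=4050, bounds=[0,4050]
  i=5: D_i=min(50*3^5,7170)=7170, bounds=[0,7170]
  i=6: D_i=min(50*3^6,7170)=7170, bounds=[0,7170]
  i=7: D_i=min(50*3^7,7170)=7170, bounds=[0,7170]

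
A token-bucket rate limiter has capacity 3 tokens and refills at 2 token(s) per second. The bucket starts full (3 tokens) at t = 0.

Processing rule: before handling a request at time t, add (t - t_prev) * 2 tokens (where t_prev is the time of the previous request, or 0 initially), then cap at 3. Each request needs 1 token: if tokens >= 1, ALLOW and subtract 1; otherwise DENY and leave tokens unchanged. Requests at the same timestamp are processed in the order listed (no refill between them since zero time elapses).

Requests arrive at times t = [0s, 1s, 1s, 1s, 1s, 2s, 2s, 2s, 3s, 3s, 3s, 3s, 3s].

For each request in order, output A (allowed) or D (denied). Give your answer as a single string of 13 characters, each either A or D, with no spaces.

Simulating step by step:
  req#1 t=0s: ALLOW
  req#2 t=1s: ALLOW
  req#3 t=1s: ALLOW
  req#4 t=1s: ALLOW
  req#5 t=1s: DENY
  req#6 t=2s: ALLOW
  req#7 t=2s: ALLOW
  req#8 t=2s: DENY
  req#9 t=3s: ALLOW
  req#10 t=3s: ALLOW
  req#11 t=3s: DENY
  req#12 t=3s: DENY
  req#13 t=3s: DENY

Answer: AAAADAADAADDD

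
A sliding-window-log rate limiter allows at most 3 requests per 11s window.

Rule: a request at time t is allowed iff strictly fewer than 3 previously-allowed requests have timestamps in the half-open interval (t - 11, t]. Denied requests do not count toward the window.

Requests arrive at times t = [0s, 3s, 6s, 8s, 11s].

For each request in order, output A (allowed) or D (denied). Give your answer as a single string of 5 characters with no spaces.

Tracking allowed requests in the window:
  req#1 t=0s: ALLOW
  req#2 t=3s: ALLOW
  req#3 t=6s: ALLOW
  req#4 t=8s: DENY
  req#5 t=11s: ALLOW

Answer: AAADA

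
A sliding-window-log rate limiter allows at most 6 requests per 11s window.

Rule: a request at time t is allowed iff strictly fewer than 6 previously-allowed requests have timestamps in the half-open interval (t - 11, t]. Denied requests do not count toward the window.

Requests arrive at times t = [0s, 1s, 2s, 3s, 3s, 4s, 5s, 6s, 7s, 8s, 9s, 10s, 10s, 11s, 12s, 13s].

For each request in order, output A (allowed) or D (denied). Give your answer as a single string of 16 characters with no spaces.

Tracking allowed requests in the window:
  req#1 t=0s: ALLOW
  req#2 t=1s: ALLOW
  req#3 t=2s: ALLOW
  req#4 t=3s: ALLOW
  req#5 t=3s: ALLOW
  req#6 t=4s: ALLOW
  req#7 t=5s: DENY
  req#8 t=6s: DENY
  req#9 t=7s: DENY
  req#10 t=8s: DENY
  req#11 t=9s: DENY
  req#12 t=10s: DENY
  req#13 t=10s: DENY
  req#14 t=11s: ALLOW
  req#15 t=12s: ALLOW
  req#16 t=13s: ALLOW

Answer: AAAAAADDDDDDDAAA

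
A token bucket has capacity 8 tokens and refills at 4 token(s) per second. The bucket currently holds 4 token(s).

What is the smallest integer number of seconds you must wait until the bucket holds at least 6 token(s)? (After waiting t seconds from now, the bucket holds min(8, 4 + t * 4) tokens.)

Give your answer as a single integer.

Need 4 + t * 4 >= 6, so t >= 2/4.
Smallest integer t = ceil(2/4) = 1.

Answer: 1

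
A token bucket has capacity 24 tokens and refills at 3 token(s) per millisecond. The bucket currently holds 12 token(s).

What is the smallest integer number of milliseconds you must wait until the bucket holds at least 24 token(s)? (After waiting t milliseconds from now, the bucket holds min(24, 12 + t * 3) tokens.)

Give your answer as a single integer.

Answer: 4

Derivation:
Need 12 + t * 3 >= 24, so t >= 12/3.
Smallest integer t = ceil(12/3) = 4.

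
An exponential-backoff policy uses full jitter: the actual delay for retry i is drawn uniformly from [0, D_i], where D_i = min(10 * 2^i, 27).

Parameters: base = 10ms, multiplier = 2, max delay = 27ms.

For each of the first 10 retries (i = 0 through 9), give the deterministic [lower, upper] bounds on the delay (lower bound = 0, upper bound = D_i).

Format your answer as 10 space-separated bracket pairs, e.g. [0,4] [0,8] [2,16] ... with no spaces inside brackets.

Answer: [0,10] [0,20] [0,27] [0,27] [0,27] [0,27] [0,27] [0,27] [0,27] [0,27]

Derivation:
Computing bounds per retry:
  i=0: D_i=min(10*2^0,27)=10, bounds=[0,10]
  i=1: D_i=min(10*2^1,27)=20, bounds=[0,20]
  i=2: D_i=min(10*2^2,27)=27, bounds=[0,27]
  i=3: D_i=min(10*2^3,27)=27, bounds=[0,27]
  i=4: D_i=min(10*2^4,27)=27, bounds=[0,27]
  i=5: D_i=min(10*2^5,27)=27, bounds=[0,27]
  i=6: D_i=min(10*2^6,27)=27, bounds=[0,27]
  i=7: D_i=min(10*2^7,27)=27, bounds=[0,27]
  i=8: D_i=min(10*2^8,27)=27, bounds=[0,27]
  i=9: D_i=min(10*2^9,27)=27, bounds=[0,27]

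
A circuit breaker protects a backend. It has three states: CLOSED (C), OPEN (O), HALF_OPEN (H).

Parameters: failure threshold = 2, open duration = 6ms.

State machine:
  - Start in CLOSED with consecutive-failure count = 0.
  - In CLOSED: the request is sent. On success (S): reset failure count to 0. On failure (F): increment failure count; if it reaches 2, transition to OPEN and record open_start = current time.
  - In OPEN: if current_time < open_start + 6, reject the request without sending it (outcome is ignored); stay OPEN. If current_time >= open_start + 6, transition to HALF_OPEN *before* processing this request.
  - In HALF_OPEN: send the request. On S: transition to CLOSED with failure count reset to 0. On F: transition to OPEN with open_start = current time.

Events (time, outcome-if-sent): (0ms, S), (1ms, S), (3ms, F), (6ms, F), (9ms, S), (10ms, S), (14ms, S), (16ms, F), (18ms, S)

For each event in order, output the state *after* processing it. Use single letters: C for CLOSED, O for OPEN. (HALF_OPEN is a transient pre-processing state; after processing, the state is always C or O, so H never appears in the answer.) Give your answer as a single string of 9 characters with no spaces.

State after each event:
  event#1 t=0ms outcome=S: state=CLOSED
  event#2 t=1ms outcome=S: state=CLOSED
  event#3 t=3ms outcome=F: state=CLOSED
  event#4 t=6ms outcome=F: state=OPEN
  event#5 t=9ms outcome=S: state=OPEN
  event#6 t=10ms outcome=S: state=OPEN
  event#7 t=14ms outcome=S: state=CLOSED
  event#8 t=16ms outcome=F: state=CLOSED
  event#9 t=18ms outcome=S: state=CLOSED

Answer: CCCOOOCCC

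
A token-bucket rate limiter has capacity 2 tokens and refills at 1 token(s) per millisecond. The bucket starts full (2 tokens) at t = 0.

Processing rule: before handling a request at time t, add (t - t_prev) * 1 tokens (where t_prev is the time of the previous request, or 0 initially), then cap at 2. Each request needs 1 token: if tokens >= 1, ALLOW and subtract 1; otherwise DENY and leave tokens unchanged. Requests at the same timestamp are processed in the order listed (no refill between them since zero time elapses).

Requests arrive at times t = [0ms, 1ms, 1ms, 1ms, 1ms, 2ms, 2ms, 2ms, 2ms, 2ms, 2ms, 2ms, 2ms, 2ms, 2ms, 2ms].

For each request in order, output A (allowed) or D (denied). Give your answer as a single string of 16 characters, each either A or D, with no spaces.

Simulating step by step:
  req#1 t=0ms: ALLOW
  req#2 t=1ms: ALLOW
  req#3 t=1ms: ALLOW
  req#4 t=1ms: DENY
  req#5 t=1ms: DENY
  req#6 t=2ms: ALLOW
  req#7 t=2ms: DENY
  req#8 t=2ms: DENY
  req#9 t=2ms: DENY
  req#10 t=2ms: DENY
  req#11 t=2ms: DENY
  req#12 t=2ms: DENY
  req#13 t=2ms: DENY
  req#14 t=2ms: DENY
  req#15 t=2ms: DENY
  req#16 t=2ms: DENY

Answer: AAADDADDDDDDDDDD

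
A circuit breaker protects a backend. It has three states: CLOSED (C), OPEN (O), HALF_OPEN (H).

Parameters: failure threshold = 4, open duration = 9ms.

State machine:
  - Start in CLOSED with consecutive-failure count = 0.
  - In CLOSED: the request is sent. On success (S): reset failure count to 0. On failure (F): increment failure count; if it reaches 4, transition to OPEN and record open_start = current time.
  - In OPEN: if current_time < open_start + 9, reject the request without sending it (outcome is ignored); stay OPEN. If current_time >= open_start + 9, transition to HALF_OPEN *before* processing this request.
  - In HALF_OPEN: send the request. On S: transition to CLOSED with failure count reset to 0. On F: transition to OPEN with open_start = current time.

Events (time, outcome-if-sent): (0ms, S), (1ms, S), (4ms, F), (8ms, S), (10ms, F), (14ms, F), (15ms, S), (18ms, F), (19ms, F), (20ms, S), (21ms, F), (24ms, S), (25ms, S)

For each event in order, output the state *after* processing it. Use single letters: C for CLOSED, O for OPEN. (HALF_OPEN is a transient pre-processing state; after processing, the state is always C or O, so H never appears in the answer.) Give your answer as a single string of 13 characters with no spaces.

Answer: CCCCCCCCCCCCC

Derivation:
State after each event:
  event#1 t=0ms outcome=S: state=CLOSED
  event#2 t=1ms outcome=S: state=CLOSED
  event#3 t=4ms outcome=F: state=CLOSED
  event#4 t=8ms outcome=S: state=CLOSED
  event#5 t=10ms outcome=F: state=CLOSED
  event#6 t=14ms outcome=F: state=CLOSED
  event#7 t=15ms outcome=S: state=CLOSED
  event#8 t=18ms outcome=F: state=CLOSED
  event#9 t=19ms outcome=F: state=CLOSED
  event#10 t=20ms outcome=S: state=CLOSED
  event#11 t=21ms outcome=F: state=CLOSED
  event#12 t=24ms outcome=S: state=CLOSED
  event#13 t=25ms outcome=S: state=CLOSED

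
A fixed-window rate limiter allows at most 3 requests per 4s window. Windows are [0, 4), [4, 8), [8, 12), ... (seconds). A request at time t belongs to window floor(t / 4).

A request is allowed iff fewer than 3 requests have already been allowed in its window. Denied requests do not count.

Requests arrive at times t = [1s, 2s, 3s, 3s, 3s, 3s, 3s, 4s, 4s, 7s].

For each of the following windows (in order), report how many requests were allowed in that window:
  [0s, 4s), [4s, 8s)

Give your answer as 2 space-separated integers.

Processing requests:
  req#1 t=1s (window 0): ALLOW
  req#2 t=2s (window 0): ALLOW
  req#3 t=3s (window 0): ALLOW
  req#4 t=3s (window 0): DENY
  req#5 t=3s (window 0): DENY
  req#6 t=3s (window 0): DENY
  req#7 t=3s (window 0): DENY
  req#8 t=4s (window 1): ALLOW
  req#9 t=4s (window 1): ALLOW
  req#10 t=7s (window 1): ALLOW

Allowed counts by window: 3 3

Answer: 3 3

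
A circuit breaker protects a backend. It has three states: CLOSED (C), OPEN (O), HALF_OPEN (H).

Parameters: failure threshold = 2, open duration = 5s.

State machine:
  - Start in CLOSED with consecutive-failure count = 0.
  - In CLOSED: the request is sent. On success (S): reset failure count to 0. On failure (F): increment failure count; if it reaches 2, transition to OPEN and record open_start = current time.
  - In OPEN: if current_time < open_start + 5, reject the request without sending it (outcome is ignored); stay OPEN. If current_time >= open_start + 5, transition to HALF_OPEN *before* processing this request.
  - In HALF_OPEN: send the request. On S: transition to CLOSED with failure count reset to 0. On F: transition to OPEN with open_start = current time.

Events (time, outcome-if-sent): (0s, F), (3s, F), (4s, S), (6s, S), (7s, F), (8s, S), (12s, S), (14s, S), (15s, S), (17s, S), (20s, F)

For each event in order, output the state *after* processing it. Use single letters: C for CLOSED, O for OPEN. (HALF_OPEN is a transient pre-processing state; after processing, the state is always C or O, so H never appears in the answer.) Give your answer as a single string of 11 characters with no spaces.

State after each event:
  event#1 t=0s outcome=F: state=CLOSED
  event#2 t=3s outcome=F: state=OPEN
  event#3 t=4s outcome=S: state=OPEN
  event#4 t=6s outcome=S: state=OPEN
  event#5 t=7s outcome=F: state=OPEN
  event#6 t=8s outcome=S: state=CLOSED
  event#7 t=12s outcome=S: state=CLOSED
  event#8 t=14s outcome=S: state=CLOSED
  event#9 t=15s outcome=S: state=CLOSED
  event#10 t=17s outcome=S: state=CLOSED
  event#11 t=20s outcome=F: state=CLOSED

Answer: COOOOCCCCCC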